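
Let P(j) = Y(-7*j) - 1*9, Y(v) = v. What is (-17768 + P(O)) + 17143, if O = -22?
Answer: -480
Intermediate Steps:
P(j) = -9 - 7*j (P(j) = -7*j - 1*9 = -7*j - 9 = -9 - 7*j)
(-17768 + P(O)) + 17143 = (-17768 + (-9 - 7*(-22))) + 17143 = (-17768 + (-9 + 154)) + 17143 = (-17768 + 145) + 17143 = -17623 + 17143 = -480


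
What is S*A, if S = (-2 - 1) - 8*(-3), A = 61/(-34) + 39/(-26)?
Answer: -1176/17 ≈ -69.177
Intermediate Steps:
A = -56/17 (A = 61*(-1/34) + 39*(-1/26) = -61/34 - 3/2 = -56/17 ≈ -3.2941)
S = 21 (S = -3 + 24 = 21)
S*A = 21*(-56/17) = -1176/17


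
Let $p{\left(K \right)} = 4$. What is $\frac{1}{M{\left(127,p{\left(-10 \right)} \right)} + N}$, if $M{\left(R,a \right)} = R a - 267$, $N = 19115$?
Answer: $\frac{1}{19356} \approx 5.1664 \cdot 10^{-5}$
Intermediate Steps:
$M{\left(R,a \right)} = -267 + R a$
$\frac{1}{M{\left(127,p{\left(-10 \right)} \right)} + N} = \frac{1}{\left(-267 + 127 \cdot 4\right) + 19115} = \frac{1}{\left(-267 + 508\right) + 19115} = \frac{1}{241 + 19115} = \frac{1}{19356}$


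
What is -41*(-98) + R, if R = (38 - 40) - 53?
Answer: 3963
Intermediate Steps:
R = -55 (R = -2 - 53 = -55)
-41*(-98) + R = -41*(-98) - 55 = 4018 - 55 = 3963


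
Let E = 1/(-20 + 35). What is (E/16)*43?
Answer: 43/240 ≈ 0.17917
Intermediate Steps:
E = 1/15 ≈ 0.066667
(E/16)*43 = ((1/15)/16)*43 = ((1/15)*(1/16))*43 = (1/240)*43 = 43/240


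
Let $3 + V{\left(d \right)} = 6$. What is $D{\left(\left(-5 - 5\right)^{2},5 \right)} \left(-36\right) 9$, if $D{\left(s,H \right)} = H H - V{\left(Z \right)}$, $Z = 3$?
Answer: $-7128$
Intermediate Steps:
$V{\left(d \right)} = 3$ ($V{\left(d \right)} = -3 + 6 = 3$)
$D{\left(s,H \right)} = -3 + H^{2}$ ($D{\left(s,H \right)} = H H - 3 = H^{2} - 3 = -3 + H^{2}$)
$D{\left(\left(-5 - 5\right)^{2},5 \right)} \left(-36\right) 9 = \left(-3 + 5^{2}\right) \left(-36\right) 9 = \left(-3 + 25\right) \left(-36\right) 9 = 22 \left(-36\right) 9 = \left(-792\right) 9 = -7128$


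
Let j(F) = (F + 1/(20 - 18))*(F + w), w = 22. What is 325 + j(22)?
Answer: 1315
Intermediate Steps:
j(F) = (½ + F)*(22 + F) (j(F) = (F + 1/(20 - 18))*(F + 22) = (F + 1/2)*(22 + F) = (F + ½)*(22 + F) = (½ + F)*(22 + F))
325 + j(22) = 325 + (11 + 22² + (45/2)*22) = 325 + (11 + 484 + 495) = 325 + 990 = 1315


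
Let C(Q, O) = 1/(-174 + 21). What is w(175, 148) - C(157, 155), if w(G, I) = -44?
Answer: -6731/153 ≈ -43.993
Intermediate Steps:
C(Q, O) = -1/153 (C(Q, O) = 1/(-153) = -1/153)
w(175, 148) - C(157, 155) = -44 - 1*(-1/153) = -44 + 1/153 = -6731/153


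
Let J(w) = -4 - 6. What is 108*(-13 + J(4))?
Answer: -2484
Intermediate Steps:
J(w) = -10
108*(-13 + J(4)) = 108*(-13 - 10) = 108*(-23) = -2484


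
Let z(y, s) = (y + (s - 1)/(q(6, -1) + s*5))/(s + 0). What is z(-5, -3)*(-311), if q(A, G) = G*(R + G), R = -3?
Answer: -5287/11 ≈ -480.64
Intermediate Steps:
q(A, G) = G*(-3 + G)
z(y, s) = (y + (-1 + s)/(4 + 5*s))/s (z(y, s) = (y + (s - 1)/(-(-3 - 1) + s*5))/(s + 0) = (y + (-1 + s)/(-1*(-4) + 5*s))/s = (y + (-1 + s)/(4 + 5*s))/s)
z(-5, -3)*(-311) = ((-1 - 3 + 4*(-5) + 5*(-3)*(-5))/((-3)*(4 + 5*(-3))))*(-311) = -(-1 - 3 - 20 + 75)/(3*(4 - 15))*(-311) = -1/3*51/(-11)*(-311) = -1/3*(-1/11)*51*(-311) = (17/11)*(-311) = -5287/11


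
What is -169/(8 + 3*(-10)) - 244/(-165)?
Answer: 3023/330 ≈ 9.1606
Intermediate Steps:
-169/(8 + 3*(-10)) - 244/(-165) = -169/(8 - 30) - 244*(-1/165) = -169/(-22) + 244/165 = -169*(-1/22) + 244/165 = 169/22 + 244/165 = 3023/330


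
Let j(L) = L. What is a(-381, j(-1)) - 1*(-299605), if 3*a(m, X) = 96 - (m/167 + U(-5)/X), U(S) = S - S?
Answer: 50039506/167 ≈ 2.9964e+5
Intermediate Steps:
U(S) = 0
a(m, X) = 32 - m/501 (a(m, X) = (96 - (m/167 + 0/X))/3 = (96 - (m*(1/167) + 0))/3 = (96 - (m/167 + 0))/3 = (96 - m/167)/3 = 32 - m/501)
a(-381, j(-1)) - 1*(-299605) = (32 - 1/501*(-381)) - 1*(-299605) = (32 + 127/167) + 299605 = 5471/167 + 299605 = 50039506/167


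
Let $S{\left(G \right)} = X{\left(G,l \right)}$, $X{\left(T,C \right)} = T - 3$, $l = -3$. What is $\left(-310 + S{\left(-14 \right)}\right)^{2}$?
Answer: $106929$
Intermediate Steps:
$X{\left(T,C \right)} = -3 + T$ ($X{\left(T,C \right)} = T - 3 = -3 + T$)
$S{\left(G \right)} = -3 + G$
$\left(-310 + S{\left(-14 \right)}\right)^{2} = \left(-310 - 17\right)^{2} = \left(-327\right)^{2} = 106929$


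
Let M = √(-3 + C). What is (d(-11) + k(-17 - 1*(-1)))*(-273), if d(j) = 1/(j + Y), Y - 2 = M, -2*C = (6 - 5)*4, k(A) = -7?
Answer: 166803/86 + 273*I*√5/86 ≈ 1939.6 + 7.0982*I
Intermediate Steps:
C = -2 (C = -(6 - 5)*4/2 = -4/2 = -½*4 = -2)
M = I*√5 (M = √(-3 - 2) = √(-5) = I*√5 ≈ 2.2361*I)
Y = 2 + I*√5 ≈ 2.0 + 2.2361*I
d(j) = 1/(2 + j + I*√5) (d(j) = 1/(j + (2 + I*√5)) = 1/(2 + j + I*√5))
(d(-11) + k(-17 - 1*(-1)))*(-273) = (1/(2 - 11 + I*√5) - 7)*(-273) = (1/(-9 + I*√5) - 7)*(-273) = (-7 + 1/(-9 + I*√5))*(-273) = 1911 - 273/(-9 + I*√5)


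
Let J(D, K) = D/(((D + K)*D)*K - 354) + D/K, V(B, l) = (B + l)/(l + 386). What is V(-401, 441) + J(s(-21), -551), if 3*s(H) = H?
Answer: 59906781979/980872083120 ≈ 0.061075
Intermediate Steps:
s(H) = H/3
V(B, l) = (B + l)/(386 + l)
J(D, K) = D/K + D/(-354 + D*K*(D + K)) (J(D, K) = D/((D*(D + K))*K - 354) + D/K = D/(D*K*(D + K) - 354) + D/K = D/(-354 + D*K*(D + K)) + D/K = D/K + D/(-354 + D*K*(D + K)))
V(-401, 441) + J(s(-21), -551) = (-401 + 441)/(386 + 441) + ((1/3)*(-21))*(-354 - 551 + ((1/3)*(-21))*(-551)**2 - 551*((1/3)*(-21))**2)/(-551*(-354 + ((1/3)*(-21))*(-551)**2 - 551*((1/3)*(-21))**2)) = 40/827 - 7*(-1/551)*(-354 - 551 - 7*303601 - 551*(-7)**2)/(-354 - 7*303601 - 551*(-7)**2) = (1/827)*40 - 7*(-1/551)*(-354 - 551 - 2125207 - 551*49)/(-354 - 2125207 - 551*49) = 40/827 - 7*(-1/551)*(-354 - 551 - 2125207 - 26999)/(-354 - 2125207 - 26999) = 40/827 - 7*(-1/551)*(-2153111)/(-2152560) = 40/827 - 7*(-1/551)*(-1/2152560)*(-2153111) = 40/827 + 15071777/1186060560 = 59906781979/980872083120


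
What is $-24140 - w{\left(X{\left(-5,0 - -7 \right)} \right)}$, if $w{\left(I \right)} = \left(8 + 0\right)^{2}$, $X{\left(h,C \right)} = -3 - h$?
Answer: $-24204$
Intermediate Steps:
$w{\left(I \right)} = 64$ ($w{\left(I \right)} = 8^{2} = 64$)
$-24140 - w{\left(X{\left(-5,0 - -7 \right)} \right)} = -24140 - 64 = -24204$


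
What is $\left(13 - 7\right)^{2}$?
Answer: $36$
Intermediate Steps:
$\left(13 - 7\right)^{2} = 6^{2} = 36$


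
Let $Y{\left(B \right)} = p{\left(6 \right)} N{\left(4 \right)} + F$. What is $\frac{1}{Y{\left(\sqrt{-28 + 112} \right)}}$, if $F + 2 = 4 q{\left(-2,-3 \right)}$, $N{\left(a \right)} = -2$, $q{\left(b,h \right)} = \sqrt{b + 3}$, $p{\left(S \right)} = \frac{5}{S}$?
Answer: $3$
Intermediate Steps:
$q{\left(b,h \right)} = \sqrt{3 + b}$
$F = 2$ ($F = -2 + 4 \sqrt{3 - 2} = -2 + 4 \sqrt{1} = -2 + 4 \cdot 1 = -2 + 4 = 2$)
$Y{\left(B \right)} = \frac{1}{3}$ ($Y{\left(B \right)} = \frac{5}{6} \left(-2\right) + 2 = - \frac{5}{3} + 2 = \frac{1}{3}$)
$\frac{1}{Y{\left(\sqrt{-28 + 112} \right)}} = \frac{1}{\frac{1}{3}} = 3$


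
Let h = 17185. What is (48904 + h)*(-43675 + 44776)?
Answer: 72763989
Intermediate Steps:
(48904 + h)*(-43675 + 44776) = (48904 + 17185)*(-43675 + 44776) = 66089*1101 = 72763989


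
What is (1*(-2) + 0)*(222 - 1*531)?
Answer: 618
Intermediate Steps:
(1*(-2) + 0)*(222 - 1*531) = (-2 + 0)*(222 - 531) = -2*(-309) = 618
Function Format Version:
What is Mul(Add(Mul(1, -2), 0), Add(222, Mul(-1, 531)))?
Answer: 618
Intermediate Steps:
Mul(Add(Mul(1, -2), 0), Add(222, Mul(-1, 531))) = Mul(Add(-2, 0), Add(222, -531)) = Mul(-2, -309) = 618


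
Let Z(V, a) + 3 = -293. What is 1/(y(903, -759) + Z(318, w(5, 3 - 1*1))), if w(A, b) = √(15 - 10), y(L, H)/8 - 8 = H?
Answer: -1/6304 ≈ -0.00015863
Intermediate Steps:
y(L, H) = 64 + 8*H
w(A, b) = √5
Z(V, a) = -296 (Z(V, a) = -3 - 293 = -296)
1/(y(903, -759) + Z(318, w(5, 3 - 1*1))) = 1/((64 + 8*(-759)) - 296) = 1/((64 - 6072) - 296) = 1/(-6008 - 296) = 1/(-6304) = -1/6304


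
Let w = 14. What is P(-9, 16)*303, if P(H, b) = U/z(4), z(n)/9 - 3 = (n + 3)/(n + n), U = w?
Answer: 11312/93 ≈ 121.63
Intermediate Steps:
U = 14
z(n) = 27 + 9*(3 + n)/(2*n) (z(n) = 27 + 9*((n + 3)/(n + n)) = 27 + 9*((3 + n)/((2*n))) = 27 + 9*((3 + n)*(1/(2*n))) = 27 + 9*((3 + n)/(2*n)) = 27 + 9*(3 + n)/(2*n))
P(H, b) = 112/279 (P(H, b) = 14/(((9/2)*(3 + 7*4)/4)) = 14/(((9/2)*(¼)*(3 + 28))) = 14/(((9/2)*(¼)*31)) = 14/(279/8) = 14*(8/279) = 112/279)
P(-9, 16)*303 = (112/279)*303 = 11312/93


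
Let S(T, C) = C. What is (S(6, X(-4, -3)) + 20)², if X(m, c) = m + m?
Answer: 144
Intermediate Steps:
X(m, c) = 2*m
(S(6, X(-4, -3)) + 20)² = (2*(-4) + 20)² = (-8 + 20)² = 12² = 144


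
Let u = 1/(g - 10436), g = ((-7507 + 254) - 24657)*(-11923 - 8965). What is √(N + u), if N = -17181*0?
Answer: √166631411/333262822 ≈ 3.8734e-5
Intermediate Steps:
g = 666536080 (g = (-7253 - 24657)*(-20888) = -31910*(-20888) = 666536080)
N = 0
u = 1/666525644 (u = 1/(666536080 - 10436) = 1/666525644 ≈ 1.5003e-9)
√(N + u) = √(0 + 1/666525644) = √(1/666525644) = √166631411/333262822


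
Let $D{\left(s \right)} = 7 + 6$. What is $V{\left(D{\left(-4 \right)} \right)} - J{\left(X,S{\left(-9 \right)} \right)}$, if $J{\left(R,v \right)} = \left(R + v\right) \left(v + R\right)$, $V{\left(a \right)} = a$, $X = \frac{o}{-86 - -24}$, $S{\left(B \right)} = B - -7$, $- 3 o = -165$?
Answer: $\frac{17931}{3844} \approx 4.6647$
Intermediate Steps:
$D{\left(s \right)} = 13$
$o = 55$ ($o = \left(- \frac{1}{3}\right) \left(-165\right) = 55$)
$S{\left(B \right)} = 7 + B$ ($S{\left(B \right)} = B + 7 = 7 + B$)
$X = - \frac{55}{62}$ ($X = \frac{55}{-86 - -24} = \frac{55}{-86 + 24} = \frac{55}{-62} = 55 \left(- \frac{1}{62}\right) = - \frac{55}{62} \approx -0.8871$)
$J{\left(R,v \right)} = \left(R + v\right)^{2}$ ($J{\left(R,v \right)} = \left(R + v\right) \left(R + v\right) = \left(R + v\right)^{2}$)
$V{\left(D{\left(-4 \right)} \right)} - J{\left(X,S{\left(-9 \right)} \right)} = 13 - \left(- \frac{55}{62} + \left(7 - 9\right)\right)^{2} = 13 - \left(- \frac{55}{62} - 2\right)^{2} = 13 - \left(- \frac{179}{62}\right)^{2} = 13 - \frac{32041}{3844} = \frac{17931}{3844}$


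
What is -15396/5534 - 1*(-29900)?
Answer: 82725602/2767 ≈ 29897.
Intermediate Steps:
-15396/5534 - 1*(-29900) = -15396*1/5534 + 29900 = -7698/2767 + 29900 = 82725602/2767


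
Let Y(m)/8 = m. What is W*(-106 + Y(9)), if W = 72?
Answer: -2448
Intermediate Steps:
Y(m) = 8*m
W*(-106 + Y(9)) = 72*(-106 + 8*9) = 72*(-106 + 72) = 72*(-34) = -2448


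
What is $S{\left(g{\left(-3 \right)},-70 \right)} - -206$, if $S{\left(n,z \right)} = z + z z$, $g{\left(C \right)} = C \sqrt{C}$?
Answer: $5036$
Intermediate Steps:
$g{\left(C \right)} = C^{\frac{3}{2}}$
$S{\left(n,z \right)} = z + z^{2}$
$S{\left(g{\left(-3 \right)},-70 \right)} - -206 = - 70 \left(1 - 70\right) - -206 = \left(-70\right) \left(-69\right) + 206 = 4830 + 206 = 5036$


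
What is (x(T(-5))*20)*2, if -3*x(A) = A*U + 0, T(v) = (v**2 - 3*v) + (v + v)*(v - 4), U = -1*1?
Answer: 5200/3 ≈ 1733.3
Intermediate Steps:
U = -1
T(v) = v**2 - 3*v + 2*v*(-4 + v) (T(v) = (v**2 - 3*v) + (2*v)*(-4 + v) = (v**2 - 3*v) + 2*v*(-4 + v) = v**2 - 3*v + 2*v*(-4 + v))
x(A) = A/3 (x(A) = -(A*(-1) + 0)/3 = -(-A + 0)/3 = -(-1)*A/3 = A/3)
(x(T(-5))*20)*2 = (((-5*(-11 + 3*(-5)))/3)*20)*2 = (((-5*(-11 - 15))/3)*20)*2 = (((-5*(-26))/3)*20)*2 = (((1/3)*130)*20)*2 = ((130/3)*20)*2 = (2600/3)*2 = 5200/3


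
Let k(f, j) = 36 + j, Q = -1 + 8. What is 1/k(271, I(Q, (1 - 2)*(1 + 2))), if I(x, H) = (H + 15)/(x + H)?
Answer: 1/39 ≈ 0.025641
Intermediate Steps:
Q = 7
I(x, H) = (15 + H)/(H + x)
1/k(271, I(Q, (1 - 2)*(1 + 2))) = 1/(36 + (15 + (1 - 2)*(1 + 2))/((1 - 2)*(1 + 2) + 7)) = 1/(36 + (15 - 1*3)/(-1*3 + 7)) = 1/(36 + (15 - 3)/(-3 + 7)) = 1/(36 + 12/4) = 1/(36 + (1/4)*12) = 1/(36 + 3) = 1/39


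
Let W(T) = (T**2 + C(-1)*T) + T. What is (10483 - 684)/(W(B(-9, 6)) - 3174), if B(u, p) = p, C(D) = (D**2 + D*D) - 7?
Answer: -9799/3162 ≈ -3.0990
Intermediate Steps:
C(D) = -7 + 2*D**2 (C(D) = (D**2 + D**2) - 7 = 2*D**2 - 7 = -7 + 2*D**2)
W(T) = T**2 - 4*T (W(T) = (T**2 + (-7 + 2*(-1)**2)*T) + T = (T**2 + (-7 + 2*1)*T) + T = (T**2 + (-7 + 2)*T) + T = (T**2 - 5*T) + T = T**2 - 4*T)
(10483 - 684)/(W(B(-9, 6)) - 3174) = (10483 - 684)/(6*(-4 + 6) - 3174) = 9799/(6*2 - 3174) = 9799/(12 - 3174) = 9799/(-3162) = 9799*(-1/3162) = -9799/3162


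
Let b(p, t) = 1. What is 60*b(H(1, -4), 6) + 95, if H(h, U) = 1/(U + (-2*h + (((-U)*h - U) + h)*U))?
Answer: 155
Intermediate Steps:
H(h, U) = 1/(U - 2*h + U*(h - U - U*h)) (H(h, U) = 1/(U + (-2*h + ((-U*h - U) + h)*U)) = 1/(U + (-2*h + ((-U - U*h) + h)*U)) = 1/(U + (-2*h + (h - U - U*h)*U)) = 1/(U + (-2*h + U*(h - U - U*h))) = 1/(U - 2*h + U*(h - U - U*h)))
60*b(H(1, -4), 6) + 95 = 60*1 + 95 = 60 + 95 = 155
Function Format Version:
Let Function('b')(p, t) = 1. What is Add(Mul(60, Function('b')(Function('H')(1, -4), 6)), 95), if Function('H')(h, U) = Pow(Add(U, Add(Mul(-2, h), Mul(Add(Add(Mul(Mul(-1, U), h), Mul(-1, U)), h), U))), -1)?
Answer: 155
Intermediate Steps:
Function('H')(h, U) = Pow(Add(U, Mul(-2, h), Mul(U, Add(h, Mul(-1, U), Mul(-1, U, h)))), -1) (Function('H')(h, U) = Pow(Add(U, Add(Mul(-2, h), Mul(Add(Add(Mul(-1, U, h), Mul(-1, U)), h), U))), -1) = Pow(Add(U, Add(Mul(-2, h), Mul(Add(Add(Mul(-1, U), Mul(-1, U, h)), h), U))), -1) = Pow(Add(U, Add(Mul(-2, h), Mul(Add(h, Mul(-1, U), Mul(-1, U, h)), U))), -1) = Pow(Add(U, Add(Mul(-2, h), Mul(U, Add(h, Mul(-1, U), Mul(-1, U, h))))), -1) = Pow(Add(U, Mul(-2, h), Mul(U, Add(h, Mul(-1, U), Mul(-1, U, h)))), -1))
Add(Mul(60, Function('b')(Function('H')(1, -4), 6)), 95) = Add(Mul(60, 1), 95) = Add(60, 95) = 155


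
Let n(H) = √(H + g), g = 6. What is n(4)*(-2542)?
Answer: -2542*√10 ≈ -8038.5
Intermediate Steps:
n(H) = √(6 + H) (n(H) = √(H + 6) = √(6 + H))
n(4)*(-2542) = √(6 + 4)*(-2542) = √10*(-2542) = -2542*√10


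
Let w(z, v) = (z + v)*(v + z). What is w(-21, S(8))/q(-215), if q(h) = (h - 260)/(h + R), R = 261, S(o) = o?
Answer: -7774/475 ≈ -16.366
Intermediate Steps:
w(z, v) = (v + z)² (w(z, v) = (v + z)*(v + z) = (v + z)²)
q(h) = (-260 + h)/(261 + h) (q(h) = (h - 260)/(h + 261) = (-260 + h)/(261 + h))
w(-21, S(8))/q(-215) = (8 - 21)²/(((-260 - 215)/(261 - 215))) = (-13)²/((-475/46)) = 169/(((1/46)*(-475))) = 169/(-475/46) = 169*(-46/475) = -7774/475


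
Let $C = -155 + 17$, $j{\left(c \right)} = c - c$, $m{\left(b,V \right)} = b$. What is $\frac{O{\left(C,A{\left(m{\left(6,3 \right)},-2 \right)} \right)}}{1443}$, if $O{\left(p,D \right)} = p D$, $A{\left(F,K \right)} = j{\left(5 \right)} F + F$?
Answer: $- \frac{276}{481} \approx -0.5738$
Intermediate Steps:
$j{\left(c \right)} = 0$
$A{\left(F,K \right)} = F$ ($A{\left(F,K \right)} = 0 F + F = 0 + F = F$)
$C = -138$
$O{\left(p,D \right)} = D p$
$\frac{O{\left(C,A{\left(m{\left(6,3 \right)},-2 \right)} \right)}}{1443} = \frac{6 \left(-138\right)}{1443} = \left(-828\right) \frac{1}{1443} = - \frac{276}{481}$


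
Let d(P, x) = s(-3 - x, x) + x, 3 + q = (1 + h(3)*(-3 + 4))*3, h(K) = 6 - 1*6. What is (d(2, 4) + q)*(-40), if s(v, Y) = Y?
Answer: -320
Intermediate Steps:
h(K) = 0 (h(K) = 6 - 6 = 0)
q = 0 (q = -3 + (1 + 0*(-3 + 4))*3 = -3 + (1 + 0*1)*3 = -3 + (1 + 0)*3 = -3 + 1*3 = -3 + 3 = 0)
d(P, x) = 2*x (d(P, x) = x + x = 2*x)
(d(2, 4) + q)*(-40) = (2*4 + 0)*(-40) = (8 + 0)*(-40) = 8*(-40) = -320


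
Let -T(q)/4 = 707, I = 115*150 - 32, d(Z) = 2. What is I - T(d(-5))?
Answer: 20046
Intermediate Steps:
I = 17218 (I = 17250 - 32 = 17218)
T(q) = -2828 (T(q) = -4*707 = -2828)
I - T(d(-5)) = 17218 - 1*(-2828) = 17218 + 2828 = 20046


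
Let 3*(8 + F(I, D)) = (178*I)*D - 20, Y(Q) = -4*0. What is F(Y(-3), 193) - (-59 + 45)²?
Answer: -632/3 ≈ -210.67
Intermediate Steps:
Y(Q) = 0
F(I, D) = -44/3 + 178*D*I/3 (F(I, D) = -8 + ((178*I)*D - 20)/3 = -8 + (178*D*I - 20)/3 = -8 + (-20 + 178*D*I)/3 = -8 + (-20/3 + 178*D*I/3) = -44/3 + 178*D*I/3)
F(Y(-3), 193) - (-59 + 45)² = (-44/3 + (178/3)*193*0) - (-59 + 45)² = (-44/3 + 0) - 1*(-14)² = -44/3 - 1*196 = -44/3 - 196 = -632/3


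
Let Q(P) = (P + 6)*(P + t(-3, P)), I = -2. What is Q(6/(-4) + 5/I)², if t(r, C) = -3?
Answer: 196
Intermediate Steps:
Q(P) = (-3 + P)*(6 + P) (Q(P) = (P + 6)*(P - 3) = (6 + P)*(-3 + P) = (-3 + P)*(6 + P))
Q(6/(-4) + 5/I)² = (-18 + (6/(-4) + 5/(-2))² + 3*(6/(-4) + 5/(-2)))² = (-18 + (6*(-¼) + 5*(-½))² + 3*(6*(-¼) + 5*(-½)))² = (-18 + (-3/2 - 5/2)² + 3*(-3/2 - 5/2))² = (-18 + (-4)² + 3*(-4))² = (-18 + 16 - 12)² = (-14)² = 196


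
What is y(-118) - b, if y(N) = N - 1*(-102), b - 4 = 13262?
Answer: -13282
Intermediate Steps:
b = 13266 (b = 4 + 13262 = 13266)
y(N) = 102 + N (y(N) = N + 102 = 102 + N)
y(-118) - b = (102 - 118) - 1*13266 = -16 - 13266 = -13282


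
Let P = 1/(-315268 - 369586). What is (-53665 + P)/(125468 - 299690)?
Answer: 12250896637/39772211196 ≈ 0.30803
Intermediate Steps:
P = -1/684854 (P = 1/(-684854) = -1/684854 ≈ -1.4602e-6)
(-53665 + P)/(125468 - 299690) = (-53665 - 1/684854)/(125468 - 299690) = -36752689911/684854/(-174222) = -36752689911/684854*(-1/174222) = 12250896637/39772211196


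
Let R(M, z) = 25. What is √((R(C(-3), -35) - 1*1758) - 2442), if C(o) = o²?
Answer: 5*I*√167 ≈ 64.614*I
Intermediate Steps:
√((R(C(-3), -35) - 1*1758) - 2442) = √((25 - 1*1758) - 2442) = √((25 - 1758) - 2442) = √(-1733 - 2442) = √(-4175) = 5*I*√167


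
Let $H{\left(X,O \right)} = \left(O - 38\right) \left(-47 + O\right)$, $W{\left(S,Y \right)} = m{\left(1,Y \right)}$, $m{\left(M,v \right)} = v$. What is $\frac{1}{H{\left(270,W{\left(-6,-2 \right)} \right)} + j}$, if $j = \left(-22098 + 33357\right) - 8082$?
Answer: $\frac{1}{5137} \approx 0.00019467$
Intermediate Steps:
$W{\left(S,Y \right)} = Y$
$H{\left(X,O \right)} = \left(-47 + O\right) \left(-38 + O\right)$ ($H{\left(X,O \right)} = \left(-38 + O\right) \left(-47 + O\right) = \left(-47 + O\right) \left(-38 + O\right)$)
$j = 3177$ ($j = 11259 - 8082 = 3177$)
$\frac{1}{H{\left(270,W{\left(-6,-2 \right)} \right)} + j} = \frac{1}{\left(1786 + \left(-2\right)^{2} - -170\right) + 3177} = \frac{1}{\left(1786 + 4 + 170\right) + 3177} = \frac{1}{1960 + 3177} = \frac{1}{5137}$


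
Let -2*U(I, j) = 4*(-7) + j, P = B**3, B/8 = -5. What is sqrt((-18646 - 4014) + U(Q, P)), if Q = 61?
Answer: sqrt(9354) ≈ 96.716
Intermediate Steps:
B = -40 (B = 8*(-5) = -40)
P = -64000 (P = (-40)**3 = -64000)
U(I, j) = 14 - j/2 (U(I, j) = -(4*(-7) + j)/2 = -(-28 + j)/2 = 14 - j/2)
sqrt((-18646 - 4014) + U(Q, P)) = sqrt((-18646 - 4014) + (14 - 1/2*(-64000))) = sqrt(-22660 + (14 + 32000)) = sqrt(-22660 + 32014) = sqrt(9354)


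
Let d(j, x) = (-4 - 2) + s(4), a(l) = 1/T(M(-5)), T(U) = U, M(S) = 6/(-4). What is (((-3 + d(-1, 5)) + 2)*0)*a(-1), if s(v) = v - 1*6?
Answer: 0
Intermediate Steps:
s(v) = -6 + v (s(v) = v - 6 = -6 + v)
M(S) = -3/2 (M(S) = 6*(-¼) = -3/2)
a(l) = -⅔ (a(l) = 1/(-3/2) = -⅔)
d(j, x) = -8 (d(j, x) = (-4 - 2) + (-6 + 4) = -6 - 2 = -8)
(((-3 + d(-1, 5)) + 2)*0)*a(-1) = (((-3 - 8) + 2)*0)*(-⅔) = ((-11 + 2)*0)*(-⅔) = -9*0*(-⅔) = 0*(-⅔) = 0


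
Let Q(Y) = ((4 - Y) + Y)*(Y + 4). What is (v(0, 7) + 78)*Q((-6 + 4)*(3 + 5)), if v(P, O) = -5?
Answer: -3504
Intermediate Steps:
Q(Y) = 16 + 4*Y (Q(Y) = 4*(4 + Y) = 16 + 4*Y)
(v(0, 7) + 78)*Q((-6 + 4)*(3 + 5)) = (-5 + 78)*(16 + 4*((-6 + 4)*(3 + 5))) = 73*(16 + 4*(-2*8)) = 73*(16 + 4*(-16)) = 73*(16 - 64) = 73*(-48) = -3504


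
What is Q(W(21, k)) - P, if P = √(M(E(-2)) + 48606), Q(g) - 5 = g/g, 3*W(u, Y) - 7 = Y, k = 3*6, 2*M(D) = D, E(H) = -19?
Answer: 6 - √194386/2 ≈ -214.45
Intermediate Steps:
M(D) = D/2
k = 18
W(u, Y) = 7/3 + Y/3
Q(g) = 6 (Q(g) = 5 + g/g = 5 + 1 = 6)
P = √194386/2 (P = √((½)*(-19) + 48606) = √(-19/2 + 48606) = √(97193/2) = √194386/2 ≈ 220.45)
Q(W(21, k)) - P = 6 - √194386/2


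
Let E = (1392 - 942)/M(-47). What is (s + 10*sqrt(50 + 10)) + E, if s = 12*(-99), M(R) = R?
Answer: -56286/47 + 20*sqrt(15) ≈ -1120.1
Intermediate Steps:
s = -1188
E = -450/47 (E = (1392 - 942)/(-47) = 450*(-1/47) = -450/47 ≈ -9.5745)
(s + 10*sqrt(50 + 10)) + E = (-1188 + 10*sqrt(50 + 10)) - 450/47 = (-1188 + 10*sqrt(60)) - 450/47 = (-1188 + 10*(2*sqrt(15))) - 450/47 = (-1188 + 20*sqrt(15)) - 450/47 = -56286/47 + 20*sqrt(15)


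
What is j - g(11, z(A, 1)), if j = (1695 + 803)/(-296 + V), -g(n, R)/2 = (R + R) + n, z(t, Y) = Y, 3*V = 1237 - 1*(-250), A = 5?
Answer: 23068/599 ≈ 38.511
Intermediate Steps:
V = 1487/3 (V = (1237 - 1*(-250))/3 = (1237 + 250)/3 = (1/3)*1487 = 1487/3 ≈ 495.67)
g(n, R) = -4*R - 2*n (g(n, R) = -2*((R + R) + n) = -2*(2*R + n) = -2*(n + 2*R) = -4*R - 2*n)
j = 7494/599 (j = (1695 + 803)/(-296 + 1487/3) = 2498/(599/3) = 2498*(3/599) = 7494/599 ≈ 12.511)
j - g(11, z(A, 1)) = 7494/599 - (-4*1 - 2*11) = 7494/599 - (-4 - 22) = 7494/599 - 1*(-26) = 7494/599 + 26 = 23068/599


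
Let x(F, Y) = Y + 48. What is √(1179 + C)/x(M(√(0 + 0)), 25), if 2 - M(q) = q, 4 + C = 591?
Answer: √1766/73 ≈ 0.57567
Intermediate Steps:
C = 587 (C = -4 + 591 = 587)
M(q) = 2 - q
x(F, Y) = 48 + Y
√(1179 + C)/x(M(√(0 + 0)), 25) = √(1179 + 587)/(48 + 25) = √1766/73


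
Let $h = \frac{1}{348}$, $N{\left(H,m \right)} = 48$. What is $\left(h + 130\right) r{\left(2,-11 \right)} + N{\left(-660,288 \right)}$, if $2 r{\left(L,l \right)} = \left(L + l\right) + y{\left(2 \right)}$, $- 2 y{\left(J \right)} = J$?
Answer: $- \frac{209501}{348} \approx -602.01$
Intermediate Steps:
$y{\left(J \right)} = - \frac{J}{2}$
$h = \frac{1}{348} \approx 0.0028736$
$r{\left(L,l \right)} = - \frac{1}{2} + \frac{L}{2} + \frac{l}{2}$ ($r{\left(L,l \right)} = \frac{\left(L + l\right) - 1}{2} = \frac{-1 + L + l}{2} = - \frac{1}{2} + \frac{L}{2} + \frac{l}{2}$)
$\left(h + 130\right) r{\left(2,-11 \right)} + N{\left(-660,288 \right)} = \left(\frac{1}{348} + 130\right) \left(- \frac{1}{2} + \frac{1}{2} \cdot 2 + \frac{1}{2} \left(-11\right)\right) + 48 = \frac{45241 \left(- \frac{1}{2} + 1 - \frac{11}{2}\right)}{348} + 48 = \frac{45241}{348} \left(-5\right) + 48 = - \frac{226205}{348} + 48 = - \frac{209501}{348}$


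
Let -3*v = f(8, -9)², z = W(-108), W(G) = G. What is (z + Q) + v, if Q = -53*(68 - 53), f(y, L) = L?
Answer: -930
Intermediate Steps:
z = -108
Q = -795 (Q = -53*15 = -795)
v = -27 (v = -⅓*(-9)² = -⅓*81 = -27)
(z + Q) + v = (-108 - 795) - 27 = -903 - 27 = -930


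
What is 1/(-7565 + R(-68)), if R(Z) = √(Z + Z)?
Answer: -445/3366433 - 2*I*√34/57229361 ≈ -0.00013219 - 2.0377e-7*I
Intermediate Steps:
R(Z) = √2*√Z (R(Z) = √(2*Z) = √2*√Z)
1/(-7565 + R(-68)) = 1/(-7565 + √2*√(-68)) = 1/(-7565 + √2*(2*I*√17)) = 1/(-7565 + 2*I*√34)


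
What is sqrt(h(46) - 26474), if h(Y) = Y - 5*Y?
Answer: 3*I*sqrt(2962) ≈ 163.27*I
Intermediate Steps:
h(Y) = -4*Y
sqrt(h(46) - 26474) = sqrt(-4*46 - 26474) = sqrt(-184 - 26474) = sqrt(-26658) = 3*I*sqrt(2962)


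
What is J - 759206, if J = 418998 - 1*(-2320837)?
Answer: 1980629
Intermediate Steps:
J = 2739835 (J = 418998 + 2320837 = 2739835)
J - 759206 = 2739835 - 759206 = 1980629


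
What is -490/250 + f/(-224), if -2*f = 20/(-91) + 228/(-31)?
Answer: -7807599/3949400 ≈ -1.9769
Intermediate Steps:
f = 10684/2821 (f = -(20/(-91) + 228/(-31))/2 = -(20*(-1/91) + 228*(-1/31))/2 = -(-20/91 - 228/31)/2 = -1/2*(-21368/2821) = 10684/2821 ≈ 3.7873)
-490/250 + f/(-224) = -490/250 + (10684/2821)/(-224) = -490*1/250 + (10684/2821)*(-1/224) = -49/25 - 2671/157976 = -7807599/3949400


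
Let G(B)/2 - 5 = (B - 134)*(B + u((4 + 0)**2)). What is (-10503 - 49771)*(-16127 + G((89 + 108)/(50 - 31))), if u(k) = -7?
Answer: 368811121066/361 ≈ 1.0216e+9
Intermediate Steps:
G(B) = 10 + 2*(-134 + B)*(-7 + B) (G(B) = 10 + 2*((B - 134)*(B - 7)) = 10 + 2*((-134 + B)*(-7 + B)) = 10 + 2*(-134 + B)*(-7 + B))
(-10503 - 49771)*(-16127 + G((89 + 108)/(50 - 31))) = (-10503 - 49771)*(-16127 + (1886 - 282*(89 + 108)/(50 - 31) + 2*((89 + 108)/(50 - 31))**2)) = -60274*(-16127 + (1886 - 55554/19 + 2*(197/19)**2)) = -60274*(-16127 + (1886 - 55554/19 + 2*(197*(1/19))**2)) = -60274*(-16127 + (1886 - 282*197/19 + 2*(197/19)**2)) = -60274*(-16127 + (1886 - 55554/19 + 2*(38809/361))) = -60274*(-16127 + (1886 - 55554/19 + 77618/361)) = -60274*(-16127 - 297062/361) = -60274*(-6118909/361) = 368811121066/361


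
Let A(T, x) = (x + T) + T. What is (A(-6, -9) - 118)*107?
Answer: -14873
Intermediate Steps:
A(T, x) = x + 2*T (A(T, x) = (T + x) + T = x + 2*T)
(A(-6, -9) - 118)*107 = ((-9 + 2*(-6)) - 118)*107 = ((-9 - 12) - 118)*107 = (-21 - 118)*107 = -139*107 = -14873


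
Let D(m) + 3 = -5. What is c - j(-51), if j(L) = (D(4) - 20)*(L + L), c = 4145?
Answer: 1289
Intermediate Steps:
D(m) = -8 (D(m) = -3 - 5 = -8)
j(L) = -56*L (j(L) = (-8 - 20)*(L + L) = -56*L)
c - j(-51) = 4145 - (-56)*(-51) = 4145 - 1*2856 = 4145 - 2856 = 1289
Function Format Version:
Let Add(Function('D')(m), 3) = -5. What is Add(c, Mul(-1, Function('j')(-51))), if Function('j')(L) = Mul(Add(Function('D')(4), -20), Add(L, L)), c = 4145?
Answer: 1289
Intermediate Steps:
Function('D')(m) = -8 (Function('D')(m) = Add(-3, -5) = -8)
Function('j')(L) = Mul(-56, L) (Function('j')(L) = Mul(Add(-8, -20), Add(L, L)) = Mul(-28, Mul(2, L)) = Mul(-56, L))
Add(c, Mul(-1, Function('j')(-51))) = Add(4145, Mul(-1, Mul(-56, -51))) = Add(4145, Mul(-1, 2856)) = Add(4145, -2856) = 1289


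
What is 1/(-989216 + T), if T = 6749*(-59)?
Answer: -1/1387407 ≈ -7.2077e-7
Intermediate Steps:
T = -398191
1/(-989216 + T) = 1/(-989216 - 398191) = 1/(-1387407) = -1/1387407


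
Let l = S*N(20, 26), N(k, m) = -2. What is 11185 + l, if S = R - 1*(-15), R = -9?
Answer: 11173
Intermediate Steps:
S = 6 (S = -9 - 1*(-15) = -9 + 15 = 6)
l = -12 (l = 6*(-2) = -12)
11185 + l = 11185 - 12 = 11173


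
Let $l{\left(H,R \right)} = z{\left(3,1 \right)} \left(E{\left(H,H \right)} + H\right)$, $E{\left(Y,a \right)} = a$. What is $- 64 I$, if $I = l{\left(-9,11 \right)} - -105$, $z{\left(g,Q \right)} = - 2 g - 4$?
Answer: $-18240$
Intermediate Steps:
$z{\left(g,Q \right)} = -4 - 2 g$
$l{\left(H,R \right)} = - 20 H$ ($l{\left(H,R \right)} = \left(-4 - 6\right) \left(H + H\right) = \left(-4 - 6\right) 2 H = - 10 \cdot 2 H = - 20 H$)
$I = 285$ ($I = \left(-20\right) \left(-9\right) - -105 = 180 + 105 = 285$)
$- 64 I = \left(-64\right) 285 = -18240$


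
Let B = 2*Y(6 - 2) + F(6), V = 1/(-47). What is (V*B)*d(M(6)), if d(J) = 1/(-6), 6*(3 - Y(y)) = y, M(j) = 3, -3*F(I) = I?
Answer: 4/423 ≈ 0.0094563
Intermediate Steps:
F(I) = -I/3
Y(y) = 3 - y/6
V = -1/47 ≈ -0.021277
B = 8/3 (B = 2*(3 - (6 - 2)/6) - ⅓*6 = 2*(3 - ⅙*4) - 2 = 2*(3 - ⅔) - 2 = 2*(7/3) - 2 = 14/3 - 2 = 8/3 ≈ 2.6667)
d(J) = -⅙
(V*B)*d(M(6)) = -1/47*8/3*(-⅙) = -8/141*(-⅙) = 4/423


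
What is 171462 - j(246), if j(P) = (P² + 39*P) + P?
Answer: 101106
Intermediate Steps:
j(P) = P² + 40*P
171462 - j(246) = 171462 - 246*(40 + 246) = 171462 - 246*286 = 171462 - 1*70356 = 171462 - 70356 = 101106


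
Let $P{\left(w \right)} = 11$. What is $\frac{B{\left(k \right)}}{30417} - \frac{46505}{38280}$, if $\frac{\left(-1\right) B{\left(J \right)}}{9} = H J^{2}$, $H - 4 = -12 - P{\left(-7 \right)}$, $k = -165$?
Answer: $\frac{11786469361}{77624184} \approx 151.84$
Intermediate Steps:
$H = -19$ ($H = 4 - 23 = -19$)
$B{\left(J \right)} = 171 J^{2}$ ($B{\left(J \right)} = - 9 \left(- 19 J^{2}\right) = 171 J^{2}$)
$\frac{B{\left(k \right)}}{30417} - \frac{46505}{38280} = \frac{171 \left(-165\right)^{2}}{30417} - \frac{46505}{38280} = 171 \cdot 27225 \cdot \frac{1}{30417} - \frac{9301}{7656} = 4655475 \cdot \frac{1}{30417} - \frac{9301}{7656} = \frac{1551825}{10139} - \frac{9301}{7656} = \frac{11786469361}{77624184}$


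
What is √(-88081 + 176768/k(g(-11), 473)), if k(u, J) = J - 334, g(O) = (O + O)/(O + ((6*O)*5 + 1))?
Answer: I*√1677242249/139 ≈ 294.63*I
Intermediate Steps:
g(O) = 2*O/(1 + 31*O) (g(O) = (2*O)/(O + (30*O + 1)) = (2*O)/(O + (1 + 30*O)) = (2*O)/(1 + 31*O) = 2*O/(1 + 31*O))
k(u, J) = -334 + J
√(-88081 + 176768/k(g(-11), 473)) = √(-88081 + 176768/(-334 + 473)) = √(-88081 + 176768/139) = √(-12066491/139) = I*√1677242249/139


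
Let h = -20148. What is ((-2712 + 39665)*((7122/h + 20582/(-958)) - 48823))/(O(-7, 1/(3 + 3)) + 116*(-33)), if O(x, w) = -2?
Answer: 2903250966174461/6160486060 ≈ 4.7127e+5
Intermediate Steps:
((-2712 + 39665)*((7122/h + 20582/(-958)) - 48823))/(O(-7, 1/(3 + 3)) + 116*(-33)) = ((-2712 + 39665)*((7122/(-20148) + 20582/(-958)) - 48823))/(-2 + 116*(-33)) = (36953*((7122*(-1/20148) + 20582*(-1/958)) - 48823))/(-2 - 3828) = (36953*((-1187/3358 - 10291/479) - 48823))/(-3830) = (36953*(-35125751/1608482 - 48823))*(-1/3830) = (36953*(-78566042437/1608482))*(-1/3830) = -2903250966174461/1608482*(-1/3830) = 2903250966174461/6160486060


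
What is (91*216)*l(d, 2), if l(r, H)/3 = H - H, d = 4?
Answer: 0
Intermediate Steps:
l(r, H) = 0 (l(r, H) = 3*(H - H) = 3*0 = 0)
(91*216)*l(d, 2) = (91*216)*0 = 19656*0 = 0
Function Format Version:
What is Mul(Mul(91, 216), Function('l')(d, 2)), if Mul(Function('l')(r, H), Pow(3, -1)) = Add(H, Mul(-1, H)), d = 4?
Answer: 0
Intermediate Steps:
Function('l')(r, H) = 0 (Function('l')(r, H) = Mul(3, Add(H, Mul(-1, H))) = Mul(3, 0) = 0)
Mul(Mul(91, 216), Function('l')(d, 2)) = Mul(Mul(91, 216), 0) = Mul(19656, 0) = 0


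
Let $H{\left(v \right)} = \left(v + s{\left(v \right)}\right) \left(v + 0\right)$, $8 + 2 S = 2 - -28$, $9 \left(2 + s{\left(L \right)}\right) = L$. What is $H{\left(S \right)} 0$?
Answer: $0$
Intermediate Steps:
$s{\left(L \right)} = -2 + \frac{L}{9}$
$S = 11$ ($S = -4 + \frac{2 - -28}{2} = -4 + \frac{2 + 28}{2} = -4 + \frac{1}{2} \cdot 30 = -4 + 15 = 11$)
$H{\left(v \right)} = v \left(-2 + \frac{10 v}{9}\right)$ ($H{\left(v \right)} = \left(v + \left(-2 + \frac{v}{9}\right)\right) \left(v + 0\right) = \left(-2 + \frac{10 v}{9}\right) v = v \left(-2 + \frac{10 v}{9}\right)$)
$H{\left(S \right)} 0 = \frac{2}{9} \cdot 11 \left(-9 + 5 \cdot 11\right) 0 = \frac{2}{9} \cdot 11 \left(-9 + 55\right) 0 = \frac{2}{9} \cdot 11 \cdot 46 \cdot 0 = \frac{1012}{9} \cdot 0 = 0$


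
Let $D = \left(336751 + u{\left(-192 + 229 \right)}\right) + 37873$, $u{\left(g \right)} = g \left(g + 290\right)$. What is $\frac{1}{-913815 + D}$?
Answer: $- \frac{1}{527092} \approx -1.8972 \cdot 10^{-6}$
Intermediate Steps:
$u{\left(g \right)} = g \left(290 + g\right)$
$D = 386723$ ($D = \left(336751 + \left(-192 + 229\right) \left(290 + \left(-192 + 229\right)\right)\right) + 37873 = \left(336751 + 37 \left(290 + 37\right)\right) + 37873 = \left(336751 + 37 \cdot 327\right) + 37873 = \left(336751 + 12099\right) + 37873 = 348850 + 37873 = 386723$)
$\frac{1}{-913815 + D} = \frac{1}{-913815 + 386723} = \frac{1}{-527092} = - \frac{1}{527092}$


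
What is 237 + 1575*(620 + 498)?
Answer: 1761087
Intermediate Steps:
237 + 1575*(620 + 498) = 237 + 1575*1118 = 237 + 1760850 = 1761087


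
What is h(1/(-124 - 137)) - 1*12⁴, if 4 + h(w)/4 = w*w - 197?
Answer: -1467326336/68121 ≈ -21540.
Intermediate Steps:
h(w) = -804 + 4*w² (h(w) = -16 + 4*(w*w - 197) = -16 + 4*(w² - 197) = -16 + 4*(-197 + w²) = -16 + (-788 + 4*w²) = -804 + 4*w²)
h(1/(-124 - 137)) - 1*12⁴ = (-804 + 4*(1/(-124 - 137))²) - 1*12⁴ = (-804 + 4*(1/(-261))²) - 1*20736 = (-804 + 4*(-1/261)²) - 20736 = (-804 + 4*(1/68121)) - 20736 = (-804 + 4/68121) - 20736 = -54769280/68121 - 20736 = -1467326336/68121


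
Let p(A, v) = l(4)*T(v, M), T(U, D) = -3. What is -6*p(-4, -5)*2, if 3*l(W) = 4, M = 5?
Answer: 48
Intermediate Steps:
l(W) = 4/3 (l(W) = (⅓)*4 = 4/3)
p(A, v) = -4 (p(A, v) = (4/3)*(-3) = -4)
-6*p(-4, -5)*2 = -6*(-4)*2 = 24*2 = 48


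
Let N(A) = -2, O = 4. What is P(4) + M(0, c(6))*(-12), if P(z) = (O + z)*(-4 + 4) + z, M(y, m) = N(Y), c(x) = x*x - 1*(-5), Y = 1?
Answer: 28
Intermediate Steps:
c(x) = 5 + x**2 (c(x) = x**2 + 5 = 5 + x**2)
M(y, m) = -2
P(z) = z (P(z) = (4 + z)*(-4 + 4) + z = (4 + z)*0 + z = 0 + z = z)
P(4) + M(0, c(6))*(-12) = 4 - 2*(-12) = 4 + 24 = 28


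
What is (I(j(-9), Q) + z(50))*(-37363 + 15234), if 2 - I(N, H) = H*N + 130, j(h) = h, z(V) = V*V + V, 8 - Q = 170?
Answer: -21332356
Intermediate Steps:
Q = -162 (Q = 8 - 1*170 = 8 - 170 = -162)
z(V) = V + V² (z(V) = V² + V = V + V²)
I(N, H) = -128 - H*N (I(N, H) = 2 - (H*N + 130) = 2 - (130 + H*N) = 2 + (-130 - H*N) = -128 - H*N)
(I(j(-9), Q) + z(50))*(-37363 + 15234) = ((-128 - 1*(-162)*(-9)) + 50*(1 + 50))*(-37363 + 15234) = ((-128 - 1458) + 50*51)*(-22129) = (-1586 + 2550)*(-22129) = 964*(-22129) = -21332356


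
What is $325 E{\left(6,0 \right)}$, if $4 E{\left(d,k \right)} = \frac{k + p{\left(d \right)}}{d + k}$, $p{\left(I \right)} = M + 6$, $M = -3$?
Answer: $\frac{325}{8} \approx 40.625$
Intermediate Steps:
$p{\left(I \right)} = 3$ ($p{\left(I \right)} = -3 + 6 = 3$)
$E{\left(d,k \right)} = \frac{3 + k}{4 \left(d + k\right)}$ ($E{\left(d,k \right)} = \frac{\left(k + 3\right) \frac{1}{d + k}}{4} = \frac{\left(3 + k\right) \frac{1}{d + k}}{4} = \frac{\frac{1}{d + k} \left(3 + k\right)}{4} = \frac{3 + k}{4 \left(d + k\right)}$)
$325 E{\left(6,0 \right)} = 325 \frac{3 + 0}{4 \left(6 + 0\right)} = 325 \cdot \frac{1}{4} \cdot \frac{1}{6} \cdot 3 = 325 \cdot \frac{1}{8} = \frac{325}{8}$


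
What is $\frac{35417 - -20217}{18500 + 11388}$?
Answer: $\frac{27817}{14944} \approx 1.8614$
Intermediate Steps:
$\frac{35417 - -20217}{18500 + 11388} = \frac{35417 + 20217}{29888} = 55634 \cdot \frac{1}{29888} = \frac{27817}{14944}$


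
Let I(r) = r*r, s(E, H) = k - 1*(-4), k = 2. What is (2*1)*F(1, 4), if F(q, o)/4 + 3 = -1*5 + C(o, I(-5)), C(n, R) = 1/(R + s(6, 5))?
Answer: -1976/31 ≈ -63.742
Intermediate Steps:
s(E, H) = 6 (s(E, H) = 2 - 1*(-4) = 2 + 4 = 6)
I(r) = r²
C(n, R) = 1/(6 + R) (C(n, R) = 1/(R + 6) = 1/(6 + R))
F(q, o) = -988/31 (F(q, o) = -12 + 4*(-1*5 + 1/(6 + (-5)²)) = -12 + 4*(-5 + 1/(6 + 25)) = -12 + 4*(-5 + 1/31) = -12 + 4*(-154/31) = -12 - 616/31 = -988/31)
(2*1)*F(1, 4) = (2*1)*(-988/31) = 2*(-988/31) = -1976/31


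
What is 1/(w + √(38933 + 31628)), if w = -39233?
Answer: -39233/1539157728 - √70561/1539157728 ≈ -2.5663e-5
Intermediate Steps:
1/(w + √(38933 + 31628)) = 1/(-39233 + √(38933 + 31628)) = 1/(-39233 + √70561)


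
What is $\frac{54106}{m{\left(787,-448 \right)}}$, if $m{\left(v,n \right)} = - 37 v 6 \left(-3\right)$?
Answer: $\frac{27053}{262071} \approx 0.10323$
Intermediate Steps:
$m{\left(v,n \right)} = 666 v$ ($m{\left(v,n \right)} = - 37 \cdot 6 v \left(-3\right) = - 37 \left(- 18 v\right) = 666 v$)
$\frac{54106}{m{\left(787,-448 \right)}} = \frac{54106}{666 \cdot 787} = \frac{54106}{524142} = 54106 \cdot \frac{1}{524142} = \frac{27053}{262071}$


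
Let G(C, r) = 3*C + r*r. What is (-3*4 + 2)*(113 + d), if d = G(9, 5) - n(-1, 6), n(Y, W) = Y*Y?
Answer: -1640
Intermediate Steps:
n(Y, W) = Y²
G(C, r) = r² + 3*C (G(C, r) = 3*C + r² = r² + 3*C)
d = 51 (d = (5² + 3*9) - 1*(-1)² = (25 + 27) - 1*1 = 52 - 1 = 51)
(-3*4 + 2)*(113 + d) = (-3*4 + 2)*(113 + 51) = (-12 + 2)*164 = -10*164 = -1640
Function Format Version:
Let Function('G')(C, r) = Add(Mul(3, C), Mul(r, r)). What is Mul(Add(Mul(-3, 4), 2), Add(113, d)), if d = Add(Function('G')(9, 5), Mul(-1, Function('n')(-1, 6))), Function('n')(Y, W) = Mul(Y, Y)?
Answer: -1640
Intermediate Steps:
Function('n')(Y, W) = Pow(Y, 2)
Function('G')(C, r) = Add(Pow(r, 2), Mul(3, C)) (Function('G')(C, r) = Add(Mul(3, C), Pow(r, 2)) = Add(Pow(r, 2), Mul(3, C)))
d = 51 (d = Add(Add(Pow(5, 2), Mul(3, 9)), Mul(-1, Pow(-1, 2))) = Add(Add(25, 27), Mul(-1, 1)) = Add(52, -1) = 51)
Mul(Add(Mul(-3, 4), 2), Add(113, d)) = Mul(Add(Mul(-3, 4), 2), Add(113, 51)) = Mul(Add(-12, 2), 164) = Mul(-10, 164) = -1640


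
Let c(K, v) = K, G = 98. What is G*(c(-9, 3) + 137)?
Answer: 12544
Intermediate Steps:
G*(c(-9, 3) + 137) = 98*(-9 + 137) = 98*128 = 12544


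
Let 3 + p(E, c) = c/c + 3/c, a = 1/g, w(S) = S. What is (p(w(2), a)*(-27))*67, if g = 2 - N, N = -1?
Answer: -12663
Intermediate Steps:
g = 3 (g = 2 - 1*(-1) = 2 + 1 = 3)
a = ⅓ (a = 1/3 = ⅓ ≈ 0.33333)
p(E, c) = -2 + 3/c (p(E, c) = -3 + (c/c + 3/c) = -3 + (1 + 3/c) = -2 + 3/c)
(p(w(2), a)*(-27))*67 = ((-2 + 3/(⅓))*(-27))*67 = ((-2 + 3*3)*(-27))*67 = ((-2 + 9)*(-27))*67 = (7*(-27))*67 = -189*67 = -12663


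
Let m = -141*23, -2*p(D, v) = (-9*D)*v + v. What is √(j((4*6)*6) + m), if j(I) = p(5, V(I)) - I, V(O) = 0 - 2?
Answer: I*√3431 ≈ 58.575*I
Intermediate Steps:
V(O) = -2
p(D, v) = -v/2 + 9*D*v/2 (p(D, v) = -((-9*D)*v + v)/2 = -(-9*D*v + v)/2 = -(v - 9*D*v)/2 = -v/2 + 9*D*v/2)
m = -3243
j(I) = -44 - I (j(I) = (½)*(-2)*(-1 + 9*5) - I = (½)*(-2)*(-1 + 45) - I = (½)*(-2)*44 - I = -44 - I)
√(j((4*6)*6) + m) = √((-44 - 4*6*6) - 3243) = √((-44 - 24*6) - 3243) = √((-44 - 1*144) - 3243) = √((-44 - 144) - 3243) = √(-188 - 3243) = √(-3431) = I*√3431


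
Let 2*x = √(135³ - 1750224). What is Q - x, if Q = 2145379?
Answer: 2145379 - √710151/2 ≈ 2.1450e+6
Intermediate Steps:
x = √710151/2 (x = √(135³ - 1750224)/2 = √(2460375 - 1750224)/2 = √710151/2 ≈ 421.35)
Q - x = 2145379 - √710151/2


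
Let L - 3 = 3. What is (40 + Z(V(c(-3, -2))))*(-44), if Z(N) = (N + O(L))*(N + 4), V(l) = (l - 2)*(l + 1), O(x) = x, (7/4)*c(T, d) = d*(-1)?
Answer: -5177216/2401 ≈ -2156.3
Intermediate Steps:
c(T, d) = -4*d/7 (c(T, d) = 4*(d*(-1))/7 = 4*(-d)/7 = -4*d/7)
L = 6 (L = 3 + 3 = 6)
V(l) = (1 + l)*(-2 + l) (V(l) = (-2 + l)*(1 + l) = (1 + l)*(-2 + l))
Z(N) = (4 + N)*(6 + N) (Z(N) = (N + 6)*(N + 4) = (6 + N)*(4 + N) = (4 + N)*(6 + N))
(40 + Z(V(c(-3, -2))))*(-44) = (40 + (24 + (-2 + (-4/7*(-2))² - (-4)*(-2)/7)² + 10*(-2 + (-4/7*(-2))² - (-4)*(-2)/7)))*(-44) = (40 + (24 + (-2 + (8/7)² - 1*8/7)² + 10*(-2 + (8/7)² - 1*8/7)))*(-44) = (40 + (24 + (-2 + 64/49 - 8/7)² + 10*(-2 + 64/49 - 8/7)))*(-44) = (40 + (24 + (-90/49)² + 10*(-90/49)))*(-44) = (40 + (24 + 8100/2401 - 900/49))*(-44) = (40 + 21624/2401)*(-44) = (117664/2401)*(-44) = -5177216/2401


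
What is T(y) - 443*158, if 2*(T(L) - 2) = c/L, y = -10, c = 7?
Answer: -1399847/20 ≈ -69992.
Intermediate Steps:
T(L) = 2 + 7/(2*L) (T(L) = 2 + (7/L)/2 = 2 + 7/(2*L))
T(y) - 443*158 = (2 + (7/2)/(-10)) - 443*158 = (2 + (7/2)*(-⅒)) - 69994 = (2 - 7/20) - 69994 = 33/20 - 69994 = -1399847/20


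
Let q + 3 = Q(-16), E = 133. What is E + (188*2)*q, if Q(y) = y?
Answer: -7011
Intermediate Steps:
q = -19 (q = -3 - 16 = -19)
E + (188*2)*q = 133 + (188*2)*(-19) = 133 + 376*(-19) = 133 - 7144 = -7011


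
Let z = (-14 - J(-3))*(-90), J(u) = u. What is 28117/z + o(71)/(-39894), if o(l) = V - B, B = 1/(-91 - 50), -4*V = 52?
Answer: 8786747611/309377970 ≈ 28.401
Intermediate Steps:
V = -13 (V = -1/4*52 = -13)
B = -1/141 (B = 1/(-141) = -1/141 ≈ -0.0070922)
z = 990 (z = (-14 - 1*(-3))*(-90) = (-14 + 3)*(-90) = -11*(-90) = 990)
o(l) = -1832/141 (o(l) = -13 - 1*(-1/141) = -13 + 1/141 = -1832/141)
28117/z + o(71)/(-39894) = 28117/990 - 1832/141/(-39894) = 28117*(1/990) - 1832/141*(-1/39894) = 28117/990 + 916/2812527 = 8786747611/309377970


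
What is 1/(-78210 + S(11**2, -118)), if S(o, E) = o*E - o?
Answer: -1/92609 ≈ -1.0798e-5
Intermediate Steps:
S(o, E) = -o + E*o (S(o, E) = E*o - o = -o + E*o)
1/(-78210 + S(11**2, -118)) = 1/(-78210 + 11**2*(-1 - 118)) = 1/(-78210 + 121*(-119)) = 1/(-78210 - 14399) = 1/(-92609) = -1/92609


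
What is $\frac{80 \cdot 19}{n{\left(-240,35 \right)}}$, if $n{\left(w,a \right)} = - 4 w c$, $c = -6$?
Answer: $- \frac{19}{72} \approx -0.26389$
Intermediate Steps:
$n{\left(w,a \right)} = 24 w$ ($n{\left(w,a \right)} = - 4 w \left(-6\right) = 24 w$)
$\frac{80 \cdot 19}{n{\left(-240,35 \right)}} = \frac{80 \cdot 19}{24 \left(-240\right)} = \frac{1520}{-5760} = 1520 \left(- \frac{1}{5760}\right) = - \frac{19}{72}$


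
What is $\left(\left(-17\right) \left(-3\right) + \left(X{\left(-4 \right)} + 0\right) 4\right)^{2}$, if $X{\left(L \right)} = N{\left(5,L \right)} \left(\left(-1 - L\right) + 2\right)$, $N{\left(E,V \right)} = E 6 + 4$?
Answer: $534361$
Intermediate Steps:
$N{\left(E,V \right)} = 4 + 6 E$ ($N{\left(E,V \right)} = 6 E + 4 = 4 + 6 E$)
$X{\left(L \right)} = 34 - 34 L$ ($X{\left(L \right)} = \left(4 + 6 \cdot 5\right) \left(\left(-1 - L\right) + 2\right) = \left(4 + 30\right) \left(1 - L\right) = 34 \left(1 - L\right) = 34 - 34 L$)
$\left(\left(-17\right) \left(-3\right) + \left(X{\left(-4 \right)} + 0\right) 4\right)^{2} = \left(\left(-17\right) \left(-3\right) + \left(\left(34 - -136\right) + 0\right) 4\right)^{2} = \left(51 + \left(\left(34 + 136\right) + 0\right) 4\right)^{2} = \left(51 + \left(170 + 0\right) 4\right)^{2} = \left(51 + 170 \cdot 4\right)^{2} = \left(51 + 680\right)^{2} = 731^{2} = 534361$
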